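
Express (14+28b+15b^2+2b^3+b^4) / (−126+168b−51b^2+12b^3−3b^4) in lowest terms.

Repeated division with remainder:
  b^4+2b^3+15b^2+28b+14 = (−1/3)(−3b^4+12b^3−51b^2+168b−126) + (6b^3−2b^2+84b−28)
  −3b^4+12b^3−51b^2+168b−126 = (−(1/2)b+11/6)(6b^3−2b^2+84b−28) + (−(16/3)b^2−224/3)
  6b^3−2b^2+84b−28 = (−(9/8)b+3/8)(−(16/3)b^2−224/3) + (0)
Last nonzero remainder: −(16/3)b^2−224/3. Dividing through by −16/3 gives the monic gcd b^2+14.
Cancel b^2+14 from numerator and denominator to get the reduced form.

(−1−2b−b^2)/(9−12b+3b^2)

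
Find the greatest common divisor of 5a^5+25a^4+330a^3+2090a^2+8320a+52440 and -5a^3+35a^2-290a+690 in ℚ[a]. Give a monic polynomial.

Apply the Euclidean algorithm:
  5a^5+25a^4+330a^3+2090a^2+8320a+52440 = (-a^2-12a-92)(-5a^3+35a^2-290a+690) + (2520a^2-10080a+115920)
  -5a^3+35a^2-290a+690 = (-(1/504)a+1/168)(2520a^2-10080a+115920) + (0)
Last nonzero remainder: 2520a^2-10080a+115920. Dividing through by 2520 gives the monic gcd a^2-4a+46.

a^2-4a+46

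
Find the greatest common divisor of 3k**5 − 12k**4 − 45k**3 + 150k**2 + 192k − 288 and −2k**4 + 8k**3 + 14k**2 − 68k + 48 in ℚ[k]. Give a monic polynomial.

k**3 − 2k**2 − 11k + 12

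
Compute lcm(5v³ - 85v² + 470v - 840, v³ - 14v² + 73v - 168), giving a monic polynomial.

v⁵ - 24v⁴ + 237v³ - 1234v² + 3432v - 4032

Euclidean algorithm in ℚ[v]:
  5v³ - 85v² + 470v - 840 = (5)(v³ - 14v² + 73v - 168) + (-15v² + 105v)
  v³ - 14v² + 73v - 168 = (-(1/15)v + 7/15)(-15v² + 105v) + (24v - 168)
  -15v² + 105v = (-(5/8)v)(24v - 168) + (0)
Last nonzero remainder: 24v - 168. Dividing through by 24 gives the monic gcd v - 7.
Then lcm(f, g) = f·g / gcd(f, g); expanding and making the result monic gives the answer.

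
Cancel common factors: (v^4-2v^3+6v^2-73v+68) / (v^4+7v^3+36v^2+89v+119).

(v^2-5v+4)/(v^2+4v+7)

Apply the Euclidean algorithm:
  v^4-2v^3+6v^2-73v+68 = (v^4+7v^3+36v^2+89v+119) + (-9v^3-30v^2-162v-51)
  v^4+7v^3+36v^2+89v+119 = (-(1/9)v-11/27)(-9v^3-30v^2-162v-51) + ((52/9)v^2+(52/3)v+884/9)
  -9v^3-30v^2-162v-51 = (-(81/52)v-27/52)((52/9)v^2+(52/3)v+884/9) + (0)
Last nonzero remainder: (52/9)v^2+(52/3)v+884/9. Dividing through by 52/9 gives the monic gcd v^2+3v+17.
Cancel v^2+3v+17 from numerator and denominator to get the reduced form.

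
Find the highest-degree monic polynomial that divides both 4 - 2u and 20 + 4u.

Apply the Euclidean algorithm:
  -2u + 4 = (-1/2)(4u + 20) + (14)
  4u + 20 = ((2/7)u + 10/7)(14) + (0)
The last nonzero remainder is the constant 14, so the polynomials are coprime and gcd = 1.

1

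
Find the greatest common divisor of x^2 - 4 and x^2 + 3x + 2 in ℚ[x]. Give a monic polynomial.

x + 2

Apply the Euclidean algorithm:
  x^2 - 4 = (x^2 + 3x + 2) + (-3x - 6)
  x^2 + 3x + 2 = (-(1/3)x - 1/3)(-3x - 6) + (0)
Last nonzero remainder: -3x - 6. Dividing through by -3 gives the monic gcd x + 2.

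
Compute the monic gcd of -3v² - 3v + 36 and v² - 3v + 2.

Apply the Euclidean algorithm:
  -3v² - 3v + 36 = (-3)(v² - 3v + 2) + (-12v + 42)
  v² - 3v + 2 = (-(1/12)v - 1/24)(-12v + 42) + (15/4)
  -12v + 42 = (-(16/5)v + 56/5)(15/4) + (0)
The last nonzero remainder is the constant 15/4, so the polynomials are coprime and gcd = 1.

1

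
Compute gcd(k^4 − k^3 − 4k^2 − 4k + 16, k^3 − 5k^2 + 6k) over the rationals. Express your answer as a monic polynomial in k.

k − 2

Apply the Euclidean algorithm:
  k^4 − k^3 − 4k^2 − 4k + 16 = (k + 4)(k^3 − 5k^2 + 6k) + (10k^2 − 28k + 16)
  k^3 − 5k^2 + 6k = ((1/10)k − 11/50)(10k^2 − 28k + 16) + (−(44/25)k + 88/25)
  10k^2 − 28k + 16 = (−(125/22)k + 50/11)(−(44/25)k + 88/25) + (0)
Last nonzero remainder: −(44/25)k + 88/25. Dividing through by −44/25 gives the monic gcd k − 2.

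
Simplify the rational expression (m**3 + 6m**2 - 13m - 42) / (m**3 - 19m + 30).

(m**2 + 9m + 14)/(m**2 + 3m - 10)

By polynomial division,
  m**3 + 6m**2 - 13m - 42 = (m**3 - 19m + 30) + (6m**2 + 6m - 72)
  m**3 - 19m + 30 = ((1/6)m - 1/6)(6m**2 + 6m - 72) + (-6m + 18)
  6m**2 + 6m - 72 = (-m - 4)(-6m + 18) + (0)
Last nonzero remainder: -6m + 18. Dividing through by -6 gives the monic gcd m - 3.
Cancel m - 3 from numerator and denominator to get the reduced form.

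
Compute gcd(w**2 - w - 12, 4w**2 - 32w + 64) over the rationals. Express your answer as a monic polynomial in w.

Apply the Euclidean algorithm:
  w**2 - w - 12 = (1/4)(4w**2 - 32w + 64) + (7w - 28)
  4w**2 - 32w + 64 = ((4/7)w - 16/7)(7w - 28) + (0)
Last nonzero remainder: 7w - 28. Dividing through by 7 gives the monic gcd w - 4.

w - 4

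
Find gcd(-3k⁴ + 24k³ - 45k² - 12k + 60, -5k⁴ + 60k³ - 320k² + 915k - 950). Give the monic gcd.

Apply the Euclidean algorithm:
  -3k⁴ + 24k³ - 45k² - 12k + 60 = (3/5)(-5k⁴ + 60k³ - 320k² + 915k - 950) + (-12k³ + 147k² - 561k + 630)
  -5k⁴ + 60k³ - 320k² + 915k - 950 = ((5/12)k + 5/48)(-12k³ + 147k² - 561k + 630) + (-(1625/16)k² + (11375/16)k - 8125/8)
  -12k³ + 147k² - 561k + 630 = ((192/1625)k - 1008/1625)(-(1625/16)k² + (11375/16)k - 8125/8) + (0)
Last nonzero remainder: -(1625/16)k² + (11375/16)k - 8125/8. Dividing through by -1625/16 gives the monic gcd k² - 7k + 10.

k² - 7k + 10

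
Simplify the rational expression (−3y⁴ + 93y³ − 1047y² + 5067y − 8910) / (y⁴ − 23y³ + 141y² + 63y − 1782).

(−3y + 15)/(y + 3)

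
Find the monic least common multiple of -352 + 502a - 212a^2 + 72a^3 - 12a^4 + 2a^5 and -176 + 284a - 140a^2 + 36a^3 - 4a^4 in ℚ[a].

704 - 1180a + 675a^2 - 250a^3 + 60a^4 - 10a^5 + a^6

By polynomial division,
  2a^5 - 12a^4 + 72a^3 - 212a^2 + 502a - 352 = (-(1/2)a - 3/2)(-4a^4 + 36a^3 - 140a^2 + 284a - 176) + (56a^3 - 280a^2 + 840a - 616)
  -4a^4 + 36a^3 - 140a^2 + 284a - 176 = (-(1/14)a + 2/7)(56a^3 - 280a^2 + 840a - 616) + (0)
Last nonzero remainder: 56a^3 - 280a^2 + 840a - 616. Dividing through by 56 gives the monic gcd a^3 - 5a^2 + 15a - 11.
Then lcm(f, g) = f·g / gcd(f, g); expanding and making the result monic gives the answer.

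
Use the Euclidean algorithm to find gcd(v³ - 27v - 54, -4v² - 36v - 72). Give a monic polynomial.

Euclidean algorithm in ℚ[v]:
  v³ - 27v - 54 = (-(1/4)v + 9/4)(-4v² - 36v - 72) + (36v + 108)
  -4v² - 36v - 72 = (-(1/9)v - 2/3)(36v + 108) + (0)
Last nonzero remainder: 36v + 108. Dividing through by 36 gives the monic gcd v + 3.

v + 3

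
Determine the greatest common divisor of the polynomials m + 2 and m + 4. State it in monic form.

By polynomial division,
  m + 2 = (m + 4) + (-2)
  m + 4 = (-(1/2)m - 2)(-2) + (0)
The last nonzero remainder is the constant -2, so the polynomials are coprime and gcd = 1.

1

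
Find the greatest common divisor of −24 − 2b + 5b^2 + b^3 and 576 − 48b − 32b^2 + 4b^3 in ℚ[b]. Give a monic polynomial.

4 + b

By polynomial division,
  b^3 + 5b^2 − 2b − 24 = (1/4)(4b^3 − 32b^2 − 48b + 576) + (13b^2 + 10b − 168)
  4b^3 − 32b^2 − 48b + 576 = ((4/13)b − 456/169)(13b^2 + 10b − 168) + ((5184/169)b + 20736/169)
  13b^2 + 10b − 168 = ((2197/5184)b − 1183/864)((5184/169)b + 20736/169) + (0)
Last nonzero remainder: (5184/169)b + 20736/169. Dividing through by 5184/169 gives the monic gcd b + 4.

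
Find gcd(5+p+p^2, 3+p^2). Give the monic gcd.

By polynomial division,
  p^2+p+5 = (p^2+3) + (p+2)
  p^2+3 = (p-2)(p+2) + (7)
  p+2 = ((1/7)p+2/7)(7) + (0)
The last nonzero remainder is the constant 7, so the polynomials are coprime and gcd = 1.

1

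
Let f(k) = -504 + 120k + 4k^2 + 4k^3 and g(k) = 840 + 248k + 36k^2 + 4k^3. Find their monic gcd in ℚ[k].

42 + 4k + k^2

Euclidean algorithm in ℚ[k]:
  4k^3 + 4k^2 + 120k - 504 = (4k^3 + 36k^2 + 248k + 840) + (-32k^2 - 128k - 1344)
  4k^3 + 36k^2 + 248k + 840 = (-(1/8)k - 5/8)(-32k^2 - 128k - 1344) + (0)
Last nonzero remainder: -32k^2 - 128k - 1344. Dividing through by -32 gives the monic gcd k^2 + 4k + 42.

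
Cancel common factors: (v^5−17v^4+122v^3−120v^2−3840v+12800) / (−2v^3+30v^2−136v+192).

(−v^3+5v^2−30v−400)/(2v−6)

Apply the Euclidean algorithm:
  v^5−17v^4+122v^3−120v^2−3840v+12800 = (−(1/2)v^2+v−12)(−2v^3+30v^2−136v+192) + (472v^2−5664v+15104)
  −2v^3+30v^2−136v+192 = (−(1/236)v+3/236)(472v^2−5664v+15104) + (0)
Last nonzero remainder: 472v^2−5664v+15104. Dividing through by 472 gives the monic gcd v^2−12v+32.
Cancel v^2−12v+32 from numerator and denominator to get the reduced form.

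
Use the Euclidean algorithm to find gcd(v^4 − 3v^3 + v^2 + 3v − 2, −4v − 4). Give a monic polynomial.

Euclidean algorithm in ℚ[v]:
  v^4 − 3v^3 + v^2 + 3v − 2 = (−(1/4)v^3 + v^2 − (5/4)v + 1/2)(−4v − 4) + (0)
Last nonzero remainder: −4v − 4. Dividing through by −4 gives the monic gcd v + 1.

v + 1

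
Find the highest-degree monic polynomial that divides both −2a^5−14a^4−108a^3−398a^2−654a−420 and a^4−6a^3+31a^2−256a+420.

Apply the Euclidean algorithm:
  −2a^5−14a^4−108a^3−398a^2−654a−420 = (−2a−26)(a^4−6a^3+31a^2−256a+420) + (−202a^3−104a^2−6470a+10500)
  a^4−6a^3+31a^2−256a+420 = (−(1/202)a+329/10201)(−202a^3−104a^2−6470a+10500) + ((23712/10201)a^2+(47424/10201)a+829920/10201)
  −202a^3−104a^2−6470a+10500 = (−(1030301/11856)a+255025/1976)((23712/10201)a^2+(47424/10201)a+829920/10201) + (0)
Last nonzero remainder: (23712/10201)a^2+(47424/10201)a+829920/10201. Dividing through by 23712/10201 gives the monic gcd a^2+2a+35.

a^2+2a+35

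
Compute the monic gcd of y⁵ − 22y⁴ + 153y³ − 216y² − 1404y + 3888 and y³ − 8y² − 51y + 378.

y² − 15y + 54

Apply the Euclidean algorithm:
  y⁵ − 22y⁴ + 153y³ − 216y² − 1404y + 3888 = (y² − 14y + 92)(y³ − 8y² − 51y + 378) + (−572y² + 8580y − 30888)
  y³ − 8y² − 51y + 378 = (−(1/572)y − 7/572)(−572y² + 8580y − 30888) + (0)
Last nonzero remainder: −572y² + 8580y − 30888. Dividing through by −572 gives the monic gcd y² − 15y + 54.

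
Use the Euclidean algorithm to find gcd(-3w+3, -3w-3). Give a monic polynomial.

Euclidean algorithm in ℚ[w]:
  -3w+3 = (-3w-3) + (6)
  -3w-3 = (-(1/2)w-1/2)(6) + (0)
The last nonzero remainder is the constant 6, so the polynomials are coprime and gcd = 1.

1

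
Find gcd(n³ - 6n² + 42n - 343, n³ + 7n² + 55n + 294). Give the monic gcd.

Apply the Euclidean algorithm:
  n³ - 6n² + 42n - 343 = (n³ + 7n² + 55n + 294) + (-13n² - 13n - 637)
  n³ + 7n² + 55n + 294 = (-(1/13)n - 6/13)(-13n² - 13n - 637) + (0)
Last nonzero remainder: -13n² - 13n - 637. Dividing through by -13 gives the monic gcd n² + n + 49.

n² + n + 49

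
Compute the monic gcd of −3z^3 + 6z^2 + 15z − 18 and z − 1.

z − 1

Euclidean algorithm in ℚ[z]:
  −3z^3 + 6z^2 + 15z − 18 = (−3z^2 + 3z + 18)(z − 1) + (0)
The last nonzero remainder z − 1 is already monic.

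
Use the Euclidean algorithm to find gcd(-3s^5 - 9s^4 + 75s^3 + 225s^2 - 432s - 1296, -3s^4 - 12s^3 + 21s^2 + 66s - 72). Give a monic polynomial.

Repeated division with remainder:
  -3s^5 - 9s^4 + 75s^3 + 225s^2 - 432s - 1296 = (s - 1)(-3s^4 - 12s^3 + 21s^2 + 66s - 72) + (42s^3 + 180s^2 - 294s - 1368)
  -3s^4 - 12s^3 + 21s^2 + 66s - 72 = (-(1/14)s + 1/49)(42s^3 + 180s^2 - 294s - 1368) + (-(180/49)s^2 - (180/7)s - 2160/49)
  42s^3 + 180s^2 - 294s - 1368 = (-(343/30)s + 931/30)(-(180/49)s^2 - (180/7)s - 2160/49) + (0)
Last nonzero remainder: -(180/49)s^2 - (180/7)s - 2160/49. Dividing through by -180/49 gives the monic gcd s^2 + 7s + 12.

s^2 + 7s + 12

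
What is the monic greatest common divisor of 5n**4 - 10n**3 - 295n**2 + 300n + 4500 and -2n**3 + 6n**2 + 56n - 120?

n**2 - n - 30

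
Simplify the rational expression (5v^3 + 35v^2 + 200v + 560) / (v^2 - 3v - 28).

(5v^2 + 15v + 140)/(v - 7)

Apply the Euclidean algorithm:
  5v^3 + 35v^2 + 200v + 560 = (5v + 50)(v^2 - 3v - 28) + (490v + 1960)
  v^2 - 3v - 28 = ((1/490)v - 1/70)(490v + 1960) + (0)
Last nonzero remainder: 490v + 1960. Dividing through by 490 gives the monic gcd v + 4.
Cancel v + 4 from numerator and denominator to get the reduced form.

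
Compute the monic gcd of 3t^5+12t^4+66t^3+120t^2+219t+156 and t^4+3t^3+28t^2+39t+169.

Repeated division with remainder:
  3t^5+12t^4+66t^3+120t^2+219t+156 = (3t+3)(t^4+3t^3+28t^2+39t+169) + (-27t^3-81t^2-405t-351)
  t^4+3t^3+28t^2+39t+169 = (-(1/27)t)(-27t^3-81t^2-405t-351) + (13t^2+26t+169)
  -27t^3-81t^2-405t-351 = (-(27/13)t-27/13)(13t^2+26t+169) + (0)
Last nonzero remainder: 13t^2+26t+169. Dividing through by 13 gives the monic gcd t^2+2t+13.

t^2+2t+13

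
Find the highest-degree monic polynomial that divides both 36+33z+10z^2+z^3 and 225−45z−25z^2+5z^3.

3+z

By polynomial division,
  z^3+10z^2+33z+36 = (1/5)(5z^3−25z^2−45z+225) + (15z^2+42z−9)
  5z^3−25z^2−45z+225 = ((1/3)z−13/5)(15z^2+42z−9) + ((336/5)z+1008/5)
  15z^2+42z−9 = ((25/112)z−5/112)((336/5)z+1008/5) + (0)
Last nonzero remainder: (336/5)z+1008/5. Dividing through by 336/5 gives the monic gcd z+3.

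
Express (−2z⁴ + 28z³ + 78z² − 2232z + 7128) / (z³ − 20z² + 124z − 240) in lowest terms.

Euclidean algorithm in ℚ[z]:
  −2z⁴ + 28z³ + 78z² − 2232z + 7128 = (−2z − 12)(z³ − 20z² + 124z − 240) + (86z² − 1224z + 4248)
  z³ − 20z² + 124z − 240 = ((1/86)z − 124/1849)(86z² − 1224z + 4248) + (−(13832/1849)z + 82992/1849)
  86z² − 1224z + 4248 = (−(79507/6916)z + 327273/3458)(−(13832/1849)z + 82992/1849) + (0)
Last nonzero remainder: −(13832/1849)z + 82992/1849. Dividing through by −13832/1849 gives the monic gcd z − 6.
Cancel z − 6 from numerator and denominator to get the reduced form.

(−2z³ + 16z² + 174z − 1188)/(z² − 14z + 40)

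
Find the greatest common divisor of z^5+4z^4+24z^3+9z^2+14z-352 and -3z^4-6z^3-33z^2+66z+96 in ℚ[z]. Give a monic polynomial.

z^3+z^2+10z-32

By polynomial division,
  z^5+4z^4+24z^3+9z^2+14z-352 = (-(1/3)z-2/3)(-3z^4-6z^3-33z^2+66z+96) + (9z^3+9z^2+90z-288)
  -3z^4-6z^3-33z^2+66z+96 = (-(1/3)z-1/3)(9z^3+9z^2+90z-288) + (0)
Last nonzero remainder: 9z^3+9z^2+90z-288. Dividing through by 9 gives the monic gcd z^3+z^2+10z-32.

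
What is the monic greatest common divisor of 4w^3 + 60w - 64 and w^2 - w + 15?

Apply the Euclidean algorithm:
  4w^3 + 60w - 64 = (4w + 4)(w^2 - w + 15) + (4w - 124)
  w^2 - w + 15 = ((1/4)w + 15/2)(4w - 124) + (945)
  4w - 124 = ((4/945)w - 124/945)(945) + (0)
The last nonzero remainder is the constant 945, so the polynomials are coprime and gcd = 1.

1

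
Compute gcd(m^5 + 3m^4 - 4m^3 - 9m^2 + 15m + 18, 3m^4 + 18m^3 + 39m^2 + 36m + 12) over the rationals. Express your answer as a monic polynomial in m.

m^2 + 3m + 2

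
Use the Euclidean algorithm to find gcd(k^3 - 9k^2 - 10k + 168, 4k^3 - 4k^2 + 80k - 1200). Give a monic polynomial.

k - 6

Euclidean algorithm in ℚ[k]:
  k^3 - 9k^2 - 10k + 168 = (1/4)(4k^3 - 4k^2 + 80k - 1200) + (-8k^2 - 30k + 468)
  4k^3 - 4k^2 + 80k - 1200 = (-(1/2)k + 19/8)(-8k^2 - 30k + 468) + ((1541/4)k - 4623/2)
  -8k^2 - 30k + 468 = (-(32/1541)k - 312/1541)((1541/4)k - 4623/2) + (0)
Last nonzero remainder: (1541/4)k - 4623/2. Dividing through by 1541/4 gives the monic gcd k - 6.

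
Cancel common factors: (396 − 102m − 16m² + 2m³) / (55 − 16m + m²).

(−36 + 6m + 2m²)/(−5 + m)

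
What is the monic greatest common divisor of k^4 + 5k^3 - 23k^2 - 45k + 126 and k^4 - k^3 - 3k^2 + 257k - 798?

k^2 + 4k - 21

By polynomial division,
  k^4 + 5k^3 - 23k^2 - 45k + 126 = (k^4 - k^3 - 3k^2 + 257k - 798) + (6k^3 - 20k^2 - 302k + 924)
  k^4 - k^3 - 3k^2 + 257k - 798 = ((1/6)k + 7/18)(6k^3 - 20k^2 - 302k + 924) + ((496/9)k^2 + (1984/9)k - 3472/3)
  6k^3 - 20k^2 - 302k + 924 = ((27/248)k - 99/124)((496/9)k^2 + (1984/9)k - 3472/3) + (0)
Last nonzero remainder: (496/9)k^2 + (1984/9)k - 3472/3. Dividing through by 496/9 gives the monic gcd k^2 + 4k - 21.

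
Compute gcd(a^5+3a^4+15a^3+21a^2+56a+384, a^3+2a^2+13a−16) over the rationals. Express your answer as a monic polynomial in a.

Euclidean algorithm in ℚ[a]:
  a^5+3a^4+15a^3+21a^2+56a+384 = (a^2+a)(a^3+2a^2+13a−16) + (24a^2+72a+384)
  a^3+2a^2+13a−16 = ((1/24)a−1/24)(24a^2+72a+384) + (0)
Last nonzero remainder: 24a^2+72a+384. Dividing through by 24 gives the monic gcd a^2+3a+16.

a^2+3a+16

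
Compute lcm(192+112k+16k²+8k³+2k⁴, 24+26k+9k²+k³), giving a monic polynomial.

288+264k+80k²+20k³+7k⁴+k⁵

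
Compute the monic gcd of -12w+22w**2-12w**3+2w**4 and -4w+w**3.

-2w+w**2

Euclidean algorithm in ℚ[w]:
  2w**4-12w**3+22w**2-12w = (2w-12)(w**3-4w) + (30w**2-60w)
  w**3-4w = ((1/30)w+1/15)(30w**2-60w) + (0)
Last nonzero remainder: 30w**2-60w. Dividing through by 30 gives the monic gcd w**2-2w.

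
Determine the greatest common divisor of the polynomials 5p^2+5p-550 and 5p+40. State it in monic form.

1

Apply the Euclidean algorithm:
  5p^2+5p-550 = (p-7)(5p+40) + (-270)
  5p+40 = (-(1/54)p-4/27)(-270) + (0)
The last nonzero remainder is the constant -270, so the polynomials are coprime and gcd = 1.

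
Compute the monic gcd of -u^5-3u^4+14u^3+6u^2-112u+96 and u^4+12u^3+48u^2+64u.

Repeated division with remainder:
  -u^5-3u^4+14u^3+6u^2-112u+96 = (-u+9)(u^4+12u^3+48u^2+64u) + (-46u^3-362u^2-688u+96)
  u^4+12u^3+48u^2+64u = (-(1/46)u-95/1058)(-46u^3-362u^2-688u+96) + ((285/529)u^2+(2280/529)u+4560/529)
  -46u^3-362u^2-688u+96 = (-(24334/285)u+1058/95)((285/529)u^2+(2280/529)u+4560/529) + (0)
Last nonzero remainder: (285/529)u^2+(2280/529)u+4560/529. Dividing through by 285/529 gives the monic gcd u^2+8u+16.

u^2+8u+16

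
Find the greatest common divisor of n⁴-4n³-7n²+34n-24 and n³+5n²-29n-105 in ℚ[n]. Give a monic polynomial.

n+3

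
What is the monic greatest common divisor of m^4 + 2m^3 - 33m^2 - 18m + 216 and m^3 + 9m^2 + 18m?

m^2 + 9m + 18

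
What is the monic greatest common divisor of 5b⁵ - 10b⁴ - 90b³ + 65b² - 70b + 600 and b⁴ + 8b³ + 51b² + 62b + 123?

b² + b + 3

Apply the Euclidean algorithm:
  5b⁵ - 10b⁴ - 90b³ + 65b² - 70b + 600 = (5b - 50)(b⁴ + 8b³ + 51b² + 62b + 123) + (55b³ + 2305b² + 2415b + 6750)
  b⁴ + 8b³ + 51b² + 62b + 123 = ((1/55)b - 373/605)(55b³ + 2305b² + 2415b + 6750) + ((172811/121)b² + (172811/121)b + 518433/121)
  55b³ + 2305b² + 2415b + 6750 = ((6655/172811)b + 272250/172811)((172811/121)b² + (172811/121)b + 518433/121) + (0)
Last nonzero remainder: (172811/121)b² + (172811/121)b + 518433/121. Dividing through by 172811/121 gives the monic gcd b² + b + 3.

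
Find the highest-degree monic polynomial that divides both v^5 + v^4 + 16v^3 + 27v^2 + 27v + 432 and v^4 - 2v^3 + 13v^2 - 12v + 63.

Euclidean algorithm in ℚ[v]:
  v^5 + v^4 + 16v^3 + 27v^2 + 27v + 432 = (v + 3)(v^4 - 2v^3 + 13v^2 - 12v + 63) + (9v^3 + 243)
  v^4 - 2v^3 + 13v^2 - 12v + 63 = ((1/9)v - 2/9)(9v^3 + 243) + (13v^2 - 39v + 117)
  9v^3 + 243 = ((9/13)v + 27/13)(13v^2 - 39v + 117) + (0)
Last nonzero remainder: 13v^2 - 39v + 117. Dividing through by 13 gives the monic gcd v^2 - 3v + 9.

v^2 - 3v + 9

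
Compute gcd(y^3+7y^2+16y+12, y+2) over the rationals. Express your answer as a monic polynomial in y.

y+2

Repeated division with remainder:
  y^3+7y^2+16y+12 = (y^2+5y+6)(y+2) + (0)
The last nonzero remainder y+2 is already monic.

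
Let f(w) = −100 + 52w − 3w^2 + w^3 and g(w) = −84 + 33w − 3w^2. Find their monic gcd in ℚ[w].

1

Apply the Euclidean algorithm:
  w^3 − 3w^2 + 52w − 100 = (−(1/3)w − 8/3)(−3w^2 + 33w − 84) + (112w − 324)
  −3w^2 + 33w − 84 = (−(3/112)w + 681/3136)(112w − 324) + (−10695/784)
  112w − 324 = (−(87808/10695)w + 84672/3565)(−10695/784) + (0)
The last nonzero remainder is the constant −10695/784, so the polynomials are coprime and gcd = 1.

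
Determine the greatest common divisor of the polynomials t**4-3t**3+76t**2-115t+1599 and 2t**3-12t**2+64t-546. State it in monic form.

Euclidean algorithm in ℚ[t]:
  t**4-3t**3+76t**2-115t+1599 = ((1/2)t+3/2)(2t**3-12t**2+64t-546) + (62t**2+62t+2418)
  2t**3-12t**2+64t-546 = ((1/31)t-7/31)(62t**2+62t+2418) + (0)
Last nonzero remainder: 62t**2+62t+2418. Dividing through by 62 gives the monic gcd t**2+t+39.

t**2+t+39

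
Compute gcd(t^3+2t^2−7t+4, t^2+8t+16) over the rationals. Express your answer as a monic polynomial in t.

t+4

Apply the Euclidean algorithm:
  t^3+2t^2−7t+4 = (t−6)(t^2+8t+16) + (25t+100)
  t^2+8t+16 = ((1/25)t+4/25)(25t+100) + (0)
Last nonzero remainder: 25t+100. Dividing through by 25 gives the monic gcd t+4.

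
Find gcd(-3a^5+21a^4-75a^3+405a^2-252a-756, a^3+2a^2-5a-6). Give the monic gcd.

Repeated division with remainder:
  -3a^5+21a^4-75a^3+405a^2-252a-756 = (-3a^2+27a-144)(a^3+2a^2-5a-6) + (810a^2-810a-1620)
  a^3+2a^2-5a-6 = ((1/810)a+1/270)(810a^2-810a-1620) + (0)
Last nonzero remainder: 810a^2-810a-1620. Dividing through by 810 gives the monic gcd a^2-a-2.

a^2-a-2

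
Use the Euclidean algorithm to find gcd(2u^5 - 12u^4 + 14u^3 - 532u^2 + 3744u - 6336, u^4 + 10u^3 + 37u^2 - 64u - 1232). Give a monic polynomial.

u^3 + 3u^2 + 16u - 176

Apply the Euclidean algorithm:
  2u^5 - 12u^4 + 14u^3 - 532u^2 + 3744u - 6336 = (2u - 32)(u^4 + 10u^3 + 37u^2 - 64u - 1232) + (260u^3 + 780u^2 + 4160u - 45760)
  u^4 + 10u^3 + 37u^2 - 64u - 1232 = ((1/260)u + 7/260)(260u^3 + 780u^2 + 4160u - 45760) + (0)
Last nonzero remainder: 260u^3 + 780u^2 + 4160u - 45760. Dividing through by 260 gives the monic gcd u^3 + 3u^2 + 16u - 176.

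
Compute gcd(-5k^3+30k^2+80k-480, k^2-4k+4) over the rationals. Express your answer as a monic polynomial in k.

1

Euclidean algorithm in ℚ[k]:
  -5k^3+30k^2+80k-480 = (-5k+10)(k^2-4k+4) + (140k-520)
  k^2-4k+4 = ((1/140)k-1/490)(140k-520) + (144/49)
  140k-520 = ((1715/36)k-3185/18)(144/49) + (0)
The last nonzero remainder is the constant 144/49, so the polynomials are coprime and gcd = 1.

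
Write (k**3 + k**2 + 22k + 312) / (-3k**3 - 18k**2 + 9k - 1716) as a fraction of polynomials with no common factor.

(-k - 6)/(3k + 33)

By polynomial division,
  k**3 + k**2 + 22k + 312 = (-1/3)(-3k**3 - 18k**2 + 9k - 1716) + (-5k**2 + 25k - 260)
  -3k**3 - 18k**2 + 9k - 1716 = ((3/5)k + 33/5)(-5k**2 + 25k - 260) + (0)
Last nonzero remainder: -5k**2 + 25k - 260. Dividing through by -5 gives the monic gcd k**2 - 5k + 52.
Cancel k**2 - 5k + 52 from numerator and denominator to get the reduced form.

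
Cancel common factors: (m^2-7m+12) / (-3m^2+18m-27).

(-m+4)/(3m-9)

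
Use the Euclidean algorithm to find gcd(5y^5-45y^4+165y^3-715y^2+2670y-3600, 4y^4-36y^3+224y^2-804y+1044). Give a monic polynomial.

y^2-6y+9

Repeated division with remainder:
  5y^5-45y^4+165y^3-715y^2+2670y-3600 = ((5/4)y)(4y^4-36y^3+224y^2-804y+1044) + (-115y^3+290y^2+1365y-3600)
  4y^4-36y^3+224y^2-804y+1044 = (-(4/115)y+596/2645)(-115y^3+290y^2+1365y-3600) + ((109044/529)y^2-(654264/529)y+981396/529)
  -115y^3+290y^2+1365y-3600 = (-(60835/109044)y-52900/27261)((109044/529)y^2-(654264/529)y+981396/529) + (0)
Last nonzero remainder: (109044/529)y^2-(654264/529)y+981396/529. Dividing through by 109044/529 gives the monic gcd y^2-6y+9.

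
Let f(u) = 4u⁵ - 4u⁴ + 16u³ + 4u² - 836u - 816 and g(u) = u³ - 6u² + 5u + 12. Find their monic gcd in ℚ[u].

Euclidean algorithm in ℚ[u]:
  4u⁵ - 4u⁴ + 16u³ + 4u² - 836u - 816 = (4u² + 20u + 116)(u³ - 6u² + 5u + 12) + (552u² - 1656u - 2208)
  u³ - 6u² + 5u + 12 = ((1/552)u - 1/184)(552u² - 1656u - 2208) + (0)
Last nonzero remainder: 552u² - 1656u - 2208. Dividing through by 552 gives the monic gcd u² - 3u - 4.

u² - 3u - 4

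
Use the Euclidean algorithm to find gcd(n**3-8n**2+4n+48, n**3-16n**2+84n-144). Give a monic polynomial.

n**2-10n+24

Apply the Euclidean algorithm:
  n**3-8n**2+4n+48 = (n**3-16n**2+84n-144) + (8n**2-80n+192)
  n**3-16n**2+84n-144 = ((1/8)n-3/4)(8n**2-80n+192) + (0)
Last nonzero remainder: 8n**2-80n+192. Dividing through by 8 gives the monic gcd n**2-10n+24.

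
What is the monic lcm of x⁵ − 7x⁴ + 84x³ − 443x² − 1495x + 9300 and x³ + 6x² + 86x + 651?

x⁶ + 35x⁴ + 145x³ − 4596x² − 1165x + 65100

By polynomial division,
  x⁵ − 7x⁴ + 84x³ − 443x² − 1495x + 9300 = (x² − 13x + 76)(x³ + 6x² + 86x + 651) + (−432x² + 432x − 40176)
  x³ + 6x² + 86x + 651 = (−(1/432)x − 7/432)(−432x² + 432x − 40176) + (0)
Last nonzero remainder: −432x² + 432x − 40176. Dividing through by −432 gives the monic gcd x² − x + 93.
Then lcm(f, g) = f·g / gcd(f, g); expanding and making the result monic gives the answer.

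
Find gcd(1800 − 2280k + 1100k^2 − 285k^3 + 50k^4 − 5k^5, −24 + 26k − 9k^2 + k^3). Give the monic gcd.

6 − 5k + k^2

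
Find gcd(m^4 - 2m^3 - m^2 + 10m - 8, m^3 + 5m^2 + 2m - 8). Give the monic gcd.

By polynomial division,
  m^4 - 2m^3 - m^2 + 10m - 8 = (m - 7)(m^3 + 5m^2 + 2m - 8) + (32m^2 + 32m - 64)
  m^3 + 5m^2 + 2m - 8 = ((1/32)m + 1/8)(32m^2 + 32m - 64) + (0)
Last nonzero remainder: 32m^2 + 32m - 64. Dividing through by 32 gives the monic gcd m^2 + m - 2.

m^2 + m - 2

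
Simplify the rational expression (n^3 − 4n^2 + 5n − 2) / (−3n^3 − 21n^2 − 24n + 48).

(−n^2 + 3n − 2)/(3n^2 + 24n + 48)

By polynomial division,
  n^3 − 4n^2 + 5n − 2 = (−1/3)(−3n^3 − 21n^2 − 24n + 48) + (−11n^2 − 3n + 14)
  −3n^3 − 21n^2 − 24n + 48 = ((3/11)n + 222/121)(−11n^2 − 3n + 14) + (−(2700/121)n + 2700/121)
  −11n^2 − 3n + 14 = ((1331/2700)n + 847/1350)(−(2700/121)n + 2700/121) + (0)
Last nonzero remainder: −(2700/121)n + 2700/121. Dividing through by −2700/121 gives the monic gcd n − 1.
Cancel n − 1 from numerator and denominator to get the reduced form.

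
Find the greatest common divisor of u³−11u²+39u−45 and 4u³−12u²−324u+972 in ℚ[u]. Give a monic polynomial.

By polynomial division,
  u³−11u²+39u−45 = (1/4)(4u³−12u²−324u+972) + (−8u²+120u−288)
  4u³−12u²−324u+972 = (−(1/2)u−6)(−8u²+120u−288) + (252u−756)
  −8u²+120u−288 = (−(2/63)u+8/21)(252u−756) + (0)
Last nonzero remainder: 252u−756. Dividing through by 252 gives the monic gcd u−3.

u−3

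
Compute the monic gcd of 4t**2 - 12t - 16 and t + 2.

Euclidean algorithm in ℚ[t]:
  4t**2 - 12t - 16 = (4t - 20)(t + 2) + (24)
  t + 2 = ((1/24)t + 1/12)(24) + (0)
The last nonzero remainder is the constant 24, so the polynomials are coprime and gcd = 1.

1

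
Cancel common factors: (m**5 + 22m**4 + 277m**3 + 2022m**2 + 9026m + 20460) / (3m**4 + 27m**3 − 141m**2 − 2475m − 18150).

(m**3 + 14m**2 + 110m + 372)/(3m**2 + 3m − 330)

Apply the Euclidean algorithm:
  m**5 + 22m**4 + 277m**3 + 2022m**2 + 9026m + 20460 = ((1/3)m + 13/3)(3m**4 + 27m**3 − 141m**2 − 2475m − 18150) + (207m**3 + 3458m**2 + 25801m + 99110)
  3m**4 + 27m**3 − 141m**2 − 2475m − 18150 = ((1/69)m − 1595/14283)(207m**3 + 3458m**2 + 25801m + 99110) + (−(1839200/14283)m**2 − (14713600/14283)m − 101156000/14283)
  207m**3 + 3458m**2 + 25801m + 99110 = (−(2956581/1839200)m − 12868983/919600)(−(1839200/14283)m**2 − (14713600/14283)m − 101156000/14283) + (0)
Last nonzero remainder: −(1839200/14283)m**2 − (14713600/14283)m − 101156000/14283. Dividing through by −1839200/14283 gives the monic gcd m**2 + 8m + 55.
Cancel m**2 + 8m + 55 from numerator and denominator to get the reduced form.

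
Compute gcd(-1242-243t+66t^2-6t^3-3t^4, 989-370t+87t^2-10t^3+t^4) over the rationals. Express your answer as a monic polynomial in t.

Repeated division with remainder:
  -3t^4-6t^3+66t^2-243t-1242 = (-3)(t^4-10t^3+87t^2-370t+989) + (-36t^3+327t^2-1353t+1725)
  t^4-10t^3+87t^2-370t+989 = (-(1/36)t+11/432)(-36t^3+327t^2-1353t+1725) + ((5917/144)t^2-(41419/144)t+136091/144)
  -36t^3+327t^2-1353t+1725 = (-(5184/5917)t+10800/5917)((5917/144)t^2-(41419/144)t+136091/144) + (0)
Last nonzero remainder: (5917/144)t^2-(41419/144)t+136091/144. Dividing through by 5917/144 gives the monic gcd t^2-7t+23.

23-7t+t^2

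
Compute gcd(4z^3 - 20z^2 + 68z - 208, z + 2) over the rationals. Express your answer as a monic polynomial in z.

Euclidean algorithm in ℚ[z]:
  4z^3 - 20z^2 + 68z - 208 = (4z^2 - 28z + 124)(z + 2) + (-456)
  z + 2 = (-(1/456)z - 1/228)(-456) + (0)
The last nonzero remainder is the constant -456, so the polynomials are coprime and gcd = 1.

1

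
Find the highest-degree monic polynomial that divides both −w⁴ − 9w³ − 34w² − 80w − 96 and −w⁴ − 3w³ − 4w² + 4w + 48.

w³ + 5w² + 14w + 24

Euclidean algorithm in ℚ[w]:
  −w⁴ − 9w³ − 34w² − 80w − 96 = (−w⁴ − 3w³ − 4w² + 4w + 48) + (−6w³ − 30w² − 84w − 144)
  −w⁴ − 3w³ − 4w² + 4w + 48 = ((1/6)w − 1/3)(−6w³ − 30w² − 84w − 144) + (0)
Last nonzero remainder: −6w³ − 30w² − 84w − 144. Dividing through by −6 gives the monic gcd w³ + 5w² + 14w + 24.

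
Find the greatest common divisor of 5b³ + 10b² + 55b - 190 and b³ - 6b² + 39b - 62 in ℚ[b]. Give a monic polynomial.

b - 2

Repeated division with remainder:
  5b³ + 10b² + 55b - 190 = (5)(b³ - 6b² + 39b - 62) + (40b² - 140b + 120)
  b³ - 6b² + 39b - 62 = ((1/40)b - 1/16)(40b² - 140b + 120) + ((109/4)b - 109/2)
  40b² - 140b + 120 = ((160/109)b - 240/109)((109/4)b - 109/2) + (0)
Last nonzero remainder: (109/4)b - 109/2. Dividing through by 109/4 gives the monic gcd b - 2.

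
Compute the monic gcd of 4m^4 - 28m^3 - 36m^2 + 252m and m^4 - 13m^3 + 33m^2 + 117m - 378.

m^3 - 7m^2 - 9m + 63

Euclidean algorithm in ℚ[m]:
  4m^4 - 28m^3 - 36m^2 + 252m = (4)(m^4 - 13m^3 + 33m^2 + 117m - 378) + (24m^3 - 168m^2 - 216m + 1512)
  m^4 - 13m^3 + 33m^2 + 117m - 378 = ((1/24)m - 1/4)(24m^3 - 168m^2 - 216m + 1512) + (0)
Last nonzero remainder: 24m^3 - 168m^2 - 216m + 1512. Dividing through by 24 gives the monic gcd m^3 - 7m^2 - 9m + 63.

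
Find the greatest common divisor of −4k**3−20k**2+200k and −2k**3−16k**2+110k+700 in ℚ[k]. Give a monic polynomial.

k+10

By polynomial division,
  −4k**3−20k**2+200k = (2)(−2k**3−16k**2+110k+700) + (12k**2−20k−1400)
  −2k**3−16k**2+110k+700 = (−(1/6)k−29/18)(12k**2−20k−1400) + (−(1400/9)k−14000/9)
  12k**2−20k−1400 = (−(27/350)k+9/10)(−(1400/9)k−14000/9) + (0)
Last nonzero remainder: −(1400/9)k−14000/9. Dividing through by −1400/9 gives the monic gcd k+10.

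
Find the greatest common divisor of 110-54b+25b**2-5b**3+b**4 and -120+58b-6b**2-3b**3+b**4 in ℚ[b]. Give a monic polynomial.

10-4b+b**2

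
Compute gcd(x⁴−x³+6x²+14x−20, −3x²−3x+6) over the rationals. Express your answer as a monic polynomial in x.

x²+x−2

Apply the Euclidean algorithm:
  x⁴−x³+6x²+14x−20 = (−(1/3)x²+(2/3)x−10/3)(−3x²−3x+6) + (0)
Last nonzero remainder: −3x²−3x+6. Dividing through by −3 gives the monic gcd x²+x−2.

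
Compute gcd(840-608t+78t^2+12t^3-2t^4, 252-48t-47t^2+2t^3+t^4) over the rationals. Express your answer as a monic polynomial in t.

By polynomial division,
  -2t^4+12t^3+78t^2-608t+840 = (-2)(t^4+2t^3-47t^2-48t+252) + (16t^3-16t^2-704t+1344)
  t^4+2t^3-47t^2-48t+252 = ((1/16)t+3/16)(16t^3-16t^2-704t+1344) + (0)
Last nonzero remainder: 16t^3-16t^2-704t+1344. Dividing through by 16 gives the monic gcd t^3-t^2-44t+84.

84-44t-t^2+t^3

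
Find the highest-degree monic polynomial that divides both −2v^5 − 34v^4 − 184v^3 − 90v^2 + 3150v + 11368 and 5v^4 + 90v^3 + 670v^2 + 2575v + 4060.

Apply the Euclidean algorithm:
  −2v^5 − 34v^4 − 184v^3 − 90v^2 + 3150v + 11368 = (−(2/5)v + 2/5)(5v^4 + 90v^3 + 670v^2 + 2575v + 4060) + (48v^3 + 672v^2 + 3744v + 9744)
  5v^4 + 90v^3 + 670v^2 + 2575v + 4060 = ((5/48)v + 5/12)(48v^3 + 672v^2 + 3744v + 9744) + (0)
Last nonzero remainder: 48v^3 + 672v^2 + 3744v + 9744. Dividing through by 48 gives the monic gcd v^3 + 14v^2 + 78v + 203.

v^3 + 14v^2 + 78v + 203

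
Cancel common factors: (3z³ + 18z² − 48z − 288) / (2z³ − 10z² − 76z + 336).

Apply the Euclidean algorithm:
  3z³ + 18z² − 48z − 288 = (3/2)(2z³ − 10z² − 76z + 336) + (33z² + 66z − 792)
  2z³ − 10z² − 76z + 336 = ((2/33)z − 14/33)(33z² + 66z − 792) + (0)
Last nonzero remainder: 33z² + 66z − 792. Dividing through by 33 gives the monic gcd z² + 2z − 24.
Cancel z² + 2z − 24 from numerator and denominator to get the reduced form.

(3z + 12)/(2z − 14)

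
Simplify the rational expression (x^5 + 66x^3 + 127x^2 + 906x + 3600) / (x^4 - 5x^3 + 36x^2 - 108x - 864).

(x^2 - x + 25)/(x - 6)

Euclidean algorithm in ℚ[x]:
  x^5 + 66x^3 + 127x^2 + 906x + 3600 = (x + 5)(x^4 - 5x^3 + 36x^2 - 108x - 864) + (55x^3 + 55x^2 + 2310x + 7920)
  x^4 - 5x^3 + 36x^2 - 108x - 864 = ((1/55)x - 6/55)(55x^3 + 55x^2 + 2310x + 7920) + (0)
Last nonzero remainder: 55x^3 + 55x^2 + 2310x + 7920. Dividing through by 55 gives the monic gcd x^3 + x^2 + 42x + 144.
Cancel x^3 + x^2 + 42x + 144 from numerator and denominator to get the reduced form.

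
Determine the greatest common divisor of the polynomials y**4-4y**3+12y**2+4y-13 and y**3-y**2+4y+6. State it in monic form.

y+1

Repeated division with remainder:
  y**4-4y**3+12y**2+4y-13 = (y-3)(y**3-y**2+4y+6) + (5y**2+10y+5)
  y**3-y**2+4y+6 = ((1/5)y-3/5)(5y**2+10y+5) + (9y+9)
  5y**2+10y+5 = ((5/9)y+5/9)(9y+9) + (0)
Last nonzero remainder: 9y+9. Dividing through by 9 gives the monic gcd y+1.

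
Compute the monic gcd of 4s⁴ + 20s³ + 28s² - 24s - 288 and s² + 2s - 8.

Apply the Euclidean algorithm:
  4s⁴ + 20s³ + 28s² - 24s - 288 = (4s² + 12s + 36)(s² + 2s - 8) + (0)
The last nonzero remainder s² + 2s - 8 is already monic.

s² + 2s - 8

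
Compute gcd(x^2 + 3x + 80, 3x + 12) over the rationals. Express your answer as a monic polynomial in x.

1

Euclidean algorithm in ℚ[x]:
  x^2 + 3x + 80 = ((1/3)x − 1/3)(3x + 12) + (84)
  3x + 12 = ((1/28)x + 1/7)(84) + (0)
The last nonzero remainder is the constant 84, so the polynomials are coprime and gcd = 1.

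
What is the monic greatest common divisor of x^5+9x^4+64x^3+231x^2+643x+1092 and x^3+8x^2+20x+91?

x^2+x+13

Repeated division with remainder:
  x^5+9x^4+64x^3+231x^2+643x+1092 = (x^2+x+36)(x^3+8x^2+20x+91) + (-168x^2-168x-2184)
  x^3+8x^2+20x+91 = (-(1/168)x-1/24)(-168x^2-168x-2184) + (0)
Last nonzero remainder: -168x^2-168x-2184. Dividing through by -168 gives the monic gcd x^2+x+13.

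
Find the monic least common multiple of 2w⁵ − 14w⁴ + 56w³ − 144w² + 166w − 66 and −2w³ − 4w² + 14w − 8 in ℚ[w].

w⁶ − 3w⁵ + 40w³ − 205w² + 299w − 132

Repeated division with remainder:
  2w⁵ − 14w⁴ + 56w³ − 144w² + 166w − 66 = (−w² + 9w − 53)(−2w³ − 4w² + 14w − 8) + (−490w² + 980w − 490)
  −2w³ − 4w² + 14w − 8 = ((1/245)w + 4/245)(−490w² + 980w − 490) + (0)
Last nonzero remainder: −490w² + 980w − 490. Dividing through by −490 gives the monic gcd w² − 2w + 1.
Then lcm(f, g) = f·g / gcd(f, g); expanding and making the result monic gives the answer.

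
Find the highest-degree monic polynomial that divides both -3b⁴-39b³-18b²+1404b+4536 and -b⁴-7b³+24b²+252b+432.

b²-36

By polynomial division,
  -3b⁴-39b³-18b²+1404b+4536 = (3)(-b⁴-7b³+24b²+252b+432) + (-18b³-90b²+648b+3240)
  -b⁴-7b³+24b²+252b+432 = ((1/18)b+1/9)(-18b³-90b²+648b+3240) + (-2b²+72)
  -18b³-90b²+648b+3240 = (9b+45)(-2b²+72) + (0)
Last nonzero remainder: -2b²+72. Dividing through by -2 gives the monic gcd b²-36.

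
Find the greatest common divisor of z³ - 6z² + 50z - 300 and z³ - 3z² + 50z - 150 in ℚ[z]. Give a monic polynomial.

Repeated division with remainder:
  z³ - 6z² + 50z - 300 = (z³ - 3z² + 50z - 150) + (-3z² - 150)
  z³ - 3z² + 50z - 150 = (-(1/3)z + 1)(-3z² - 150) + (0)
Last nonzero remainder: -3z² - 150. Dividing through by -3 gives the monic gcd z² + 50.

z² + 50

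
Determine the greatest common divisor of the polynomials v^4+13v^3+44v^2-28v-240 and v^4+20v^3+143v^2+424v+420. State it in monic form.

Repeated division with remainder:
  v^4+13v^3+44v^2-28v-240 = (v^4+20v^3+143v^2+424v+420) + (-7v^3-99v^2-452v-660)
  v^4+20v^3+143v^2+424v+420 = (-(1/7)v-41/49)(-7v^3-99v^2-452v-660) + (-(216/49)v^2-(2376/49)v-6480/49)
  -7v^3-99v^2-452v-660 = ((343/216)v+539/108)(-(216/49)v^2-(2376/49)v-6480/49) + (0)
Last nonzero remainder: -(216/49)v^2-(2376/49)v-6480/49. Dividing through by -216/49 gives the monic gcd v^2+11v+30.

v^2+11v+30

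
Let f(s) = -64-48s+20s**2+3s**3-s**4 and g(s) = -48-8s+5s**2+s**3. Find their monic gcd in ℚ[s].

By polynomial division,
  -s**4+3s**3+20s**2-48s-64 = (-s+8)(s**3+5s**2-8s-48) + (-28s**2-32s+320)
  s**3+5s**2-8s-48 = (-(1/28)s-27/196)(-28s**2-32s+320) + (-(48/49)s-192/49)
  -28s**2-32s+320 = ((343/12)s-245/3)(-(48/49)s-192/49) + (0)
Last nonzero remainder: -(48/49)s-192/49. Dividing through by -48/49 gives the monic gcd s+4.

4+s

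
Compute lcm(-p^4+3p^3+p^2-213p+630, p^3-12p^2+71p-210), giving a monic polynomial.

By polynomial division,
  -p^4+3p^3+p^2-213p+630 = (-p-9)(p^3-12p^2+71p-210) + (-36p^2+216p-1260)
  p^3-12p^2+71p-210 = (-(1/36)p+1/6)(-36p^2+216p-1260) + (0)
Last nonzero remainder: -36p^2+216p-1260. Dividing through by -36 gives the monic gcd p^2-6p+35.
Then lcm(f, g) = f·g / gcd(f, g); expanding and making the result monic gives the answer.

p^5-9p^4+17p^3+219p^2-1908p+3780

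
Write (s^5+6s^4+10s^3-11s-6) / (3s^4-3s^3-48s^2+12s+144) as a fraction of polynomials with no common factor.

(s^3+s^2-s-1)/(3s^2-18s+24)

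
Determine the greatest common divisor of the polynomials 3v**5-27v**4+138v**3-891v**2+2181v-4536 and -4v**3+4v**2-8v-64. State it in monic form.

Euclidean algorithm in ℚ[v]:
  3v**5-27v**4+138v**3-891v**2+2181v-4536 = (-(3/4)v**2+6v-27)(-4v**3+4v**2-8v-64) + (-783v**2+2349v-6264)
  -4v**3+4v**2-8v-64 = ((4/783)v+8/783)(-783v**2+2349v-6264) + (0)
Last nonzero remainder: -783v**2+2349v-6264. Dividing through by -783 gives the monic gcd v**2-3v+8.

v**2-3v+8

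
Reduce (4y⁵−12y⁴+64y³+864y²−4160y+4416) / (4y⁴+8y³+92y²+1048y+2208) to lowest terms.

Apply the Euclidean algorithm:
  4y⁵−12y⁴+64y³+864y²−4160y+4416 = (y−5)(4y⁴+8y³+92y²+1048y+2208) + (12y³+276y²−1128y+15456)
  4y⁴+8y³+92y²+1048y+2208 = ((1/3)y−7)(12y³+276y²−1128y+15456) + (2400y²−12000y+110400)
  12y³+276y²−1128y+15456 = ((1/200)y+7/50)(2400y²−12000y+110400) + (0)
Last nonzero remainder: 2400y²−12000y+110400. Dividing through by 2400 gives the monic gcd y²−5y+46.
Cancel y²−5y+46 from numerator and denominator to get the reduced form.

(y³+2y²−20y+24)/(y²+7y+12)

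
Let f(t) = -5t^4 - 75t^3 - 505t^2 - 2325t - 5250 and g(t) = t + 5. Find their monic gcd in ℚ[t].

t + 5

By polynomial division,
  -5t^4 - 75t^3 - 505t^2 - 2325t - 5250 = (-5t^3 - 50t^2 - 255t - 1050)(t + 5) + (0)
The last nonzero remainder t + 5 is already monic.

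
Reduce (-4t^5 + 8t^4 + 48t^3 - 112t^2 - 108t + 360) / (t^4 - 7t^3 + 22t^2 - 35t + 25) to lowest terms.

(-4t^3 - 8t^2 + 36t + 72)/(t^2 - 3t + 5)

Euclidean algorithm in ℚ[t]:
  -4t^5 + 8t^4 + 48t^3 - 112t^2 - 108t + 360 = (-4t - 20)(t^4 - 7t^3 + 22t^2 - 35t + 25) + (-4t^3 + 188t^2 - 708t + 860)
  t^4 - 7t^3 + 22t^2 - 35t + 25 = (-(1/4)t - 10)(-4t^3 + 188t^2 - 708t + 860) + (1725t^2 - 6900t + 8625)
  -4t^3 + 188t^2 - 708t + 860 = (-(4/1725)t + 172/1725)(1725t^2 - 6900t + 8625) + (0)
Last nonzero remainder: 1725t^2 - 6900t + 8625. Dividing through by 1725 gives the monic gcd t^2 - 4t + 5.
Cancel t^2 - 4t + 5 from numerator and denominator to get the reduced form.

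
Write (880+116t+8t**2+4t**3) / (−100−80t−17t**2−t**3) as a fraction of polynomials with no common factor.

By polynomial division,
  4t**3+8t**2+116t+880 = (−4)(−t**3−17t**2−80t−100) + (−60t**2−204t+480)
  −t**3−17t**2−80t−100 = ((1/60)t+17/75)(−60t**2−204t+480) + (−(1044/25)t−1044/5)
  −60t**2−204t+480 = ((125/87)t−200/87)(−(1044/25)t−1044/5) + (0)
Last nonzero remainder: −(1044/25)t−1044/5. Dividing through by −1044/25 gives the monic gcd t+5.
Cancel t+5 from numerator and denominator to get the reduced form.

(−176+12t−4t**2)/(20+12t+t**2)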